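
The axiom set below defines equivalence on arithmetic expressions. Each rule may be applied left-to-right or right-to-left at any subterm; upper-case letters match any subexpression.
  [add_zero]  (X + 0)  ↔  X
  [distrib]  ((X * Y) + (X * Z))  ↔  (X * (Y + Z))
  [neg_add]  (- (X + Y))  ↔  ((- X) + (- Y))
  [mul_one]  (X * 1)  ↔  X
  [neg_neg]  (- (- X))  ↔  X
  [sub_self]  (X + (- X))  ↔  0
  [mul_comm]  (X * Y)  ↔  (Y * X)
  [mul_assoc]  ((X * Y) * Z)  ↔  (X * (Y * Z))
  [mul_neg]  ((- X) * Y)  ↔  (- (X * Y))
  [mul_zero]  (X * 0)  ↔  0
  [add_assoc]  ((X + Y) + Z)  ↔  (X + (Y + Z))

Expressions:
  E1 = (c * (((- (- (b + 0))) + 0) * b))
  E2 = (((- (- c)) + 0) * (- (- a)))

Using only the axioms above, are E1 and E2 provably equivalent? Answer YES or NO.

NO

Every axiom is a valid identity, so a rewrite proof would force E1 and E2 to agree under every assignment.
At a=0, b=1, c=1: E1 = 1 but E2 = 0; they differ, so no derivation exists.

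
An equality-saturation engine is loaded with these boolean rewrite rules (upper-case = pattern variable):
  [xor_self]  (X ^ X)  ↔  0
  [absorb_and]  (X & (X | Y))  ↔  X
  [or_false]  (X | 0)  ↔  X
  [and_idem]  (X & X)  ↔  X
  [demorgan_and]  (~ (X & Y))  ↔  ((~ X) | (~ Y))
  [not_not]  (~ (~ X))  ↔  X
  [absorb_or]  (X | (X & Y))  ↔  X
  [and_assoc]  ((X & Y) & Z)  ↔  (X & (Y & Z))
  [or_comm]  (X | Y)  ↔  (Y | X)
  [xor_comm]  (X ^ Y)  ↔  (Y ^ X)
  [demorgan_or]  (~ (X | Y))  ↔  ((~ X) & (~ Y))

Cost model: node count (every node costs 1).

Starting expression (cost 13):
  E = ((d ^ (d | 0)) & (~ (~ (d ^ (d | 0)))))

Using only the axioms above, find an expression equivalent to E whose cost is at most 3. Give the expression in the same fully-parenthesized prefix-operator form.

(d ^ d)   [cost 3]

step 1: not_not (→) rewrites (~ (~ (d ^ (d | 0)))) into (d ^ (d | 0)), now ((d ^ (d | 0)) & (d ^ (d | 0)))
step 2: and_idem (→) rewrites ((d ^ (d | 0)) & (d ^ (d | 0))) into (d ^ (d | 0))
step 3: or_false (→) rewrites (d | 0) into d, reaching cost 3 (bound 3)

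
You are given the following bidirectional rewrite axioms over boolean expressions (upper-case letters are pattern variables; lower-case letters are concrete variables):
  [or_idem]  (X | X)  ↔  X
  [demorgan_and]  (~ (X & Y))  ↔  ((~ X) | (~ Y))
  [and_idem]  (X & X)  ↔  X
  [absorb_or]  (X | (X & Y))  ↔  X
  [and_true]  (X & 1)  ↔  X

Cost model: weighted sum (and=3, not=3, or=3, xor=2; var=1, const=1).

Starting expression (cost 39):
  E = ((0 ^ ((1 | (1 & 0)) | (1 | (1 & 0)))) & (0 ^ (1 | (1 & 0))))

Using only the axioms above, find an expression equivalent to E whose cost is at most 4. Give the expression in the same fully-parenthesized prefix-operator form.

step 1: or_idem (→) rewrites ((1 | (1 & 0)) | (1 | (1 & 0))) into (1 | (1 & 0)), now ((0 ^ (1 | (1 & 0))) & (0 ^ (1 | (1 & 0))))
step 2: and_idem (→) rewrites ((0 ^ (1 | (1 & 0))) & (0 ^ (1 | (1 & 0)))) into (0 ^ (1 | (1 & 0)))
step 3: absorb_or (→) rewrites (1 | (1 & 0)) into 1, reaching cost 4 (bound 4)

(0 ^ 1)   [cost 4]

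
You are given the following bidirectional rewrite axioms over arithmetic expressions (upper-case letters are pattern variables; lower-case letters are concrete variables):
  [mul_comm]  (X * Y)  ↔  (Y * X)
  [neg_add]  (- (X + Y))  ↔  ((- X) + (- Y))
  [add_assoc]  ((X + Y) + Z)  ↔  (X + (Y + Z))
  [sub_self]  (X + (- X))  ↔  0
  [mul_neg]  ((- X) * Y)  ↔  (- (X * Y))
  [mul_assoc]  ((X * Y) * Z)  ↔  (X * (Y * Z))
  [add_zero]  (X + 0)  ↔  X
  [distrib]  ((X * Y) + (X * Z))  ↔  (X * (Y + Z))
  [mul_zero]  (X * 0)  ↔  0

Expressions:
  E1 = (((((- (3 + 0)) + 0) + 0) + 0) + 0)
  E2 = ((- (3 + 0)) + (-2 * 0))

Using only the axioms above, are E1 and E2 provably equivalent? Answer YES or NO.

YES

(1) ((- (3 + 0)) + 0)  =[add_zero →]=  (- (3 + 0))    ⊢ ((((- (3 + 0)) + 0) + 0) + 0)
(2) (((- (3 + 0)) + 0) + 0)  =[add_zero →]=  ((- (3 + 0)) + 0)    ⊢ (((- (3 + 0)) + 0) + 0)
(3) (3 + 0)  =[add_zero →]=  3    ⊢ (((- 3) + 0) + 0)
(4) ((- 3) + 0)  =[add_zero →]=  (- 3)    ⊢ ((- 3) + 0)
(5) 0  =[mul_zero ←]=  (-2 * 0)    ⊢ ((- 3) + (-2 * 0))
(6) 3  =[add_zero ←]=  (3 + 0)    ⊢ E2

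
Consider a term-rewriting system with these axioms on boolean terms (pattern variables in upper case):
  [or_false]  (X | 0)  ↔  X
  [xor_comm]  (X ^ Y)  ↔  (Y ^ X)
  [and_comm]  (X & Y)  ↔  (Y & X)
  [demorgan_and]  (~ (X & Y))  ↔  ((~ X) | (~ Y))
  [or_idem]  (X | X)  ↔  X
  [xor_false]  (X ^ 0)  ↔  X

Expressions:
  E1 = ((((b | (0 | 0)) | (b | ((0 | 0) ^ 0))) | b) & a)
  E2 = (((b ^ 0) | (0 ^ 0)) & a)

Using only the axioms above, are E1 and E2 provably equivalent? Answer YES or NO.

step 1: xor_false (→) rewrites ((0 | 0) ^ 0) into (0 | 0), now ((((b | (0 | 0)) | (b | (0 | 0))) | b) & a)
step 2: or_idem (→) rewrites ((b | (0 | 0)) | (b | (0 | 0))) into (b | (0 | 0)), now (((b | (0 | 0)) | b) & a)
step 3: or_false (→) rewrites (0 | 0) into 0, now (((b | 0) | b) & a)
step 4: or_false (→) rewrites (b | 0) into b, now ((b | b) & a)
step 5: or_idem (→) rewrites (b | b) into b, now (b & a)
step 6: or_false (←) rewrites b into (b | 0), now ((b | 0) & a)
step 7: xor_false (←) rewrites b into (b ^ 0), now (((b ^ 0) | 0) & a)
step 8: xor_false (←) rewrites 0 into (0 ^ 0), which is E2

YES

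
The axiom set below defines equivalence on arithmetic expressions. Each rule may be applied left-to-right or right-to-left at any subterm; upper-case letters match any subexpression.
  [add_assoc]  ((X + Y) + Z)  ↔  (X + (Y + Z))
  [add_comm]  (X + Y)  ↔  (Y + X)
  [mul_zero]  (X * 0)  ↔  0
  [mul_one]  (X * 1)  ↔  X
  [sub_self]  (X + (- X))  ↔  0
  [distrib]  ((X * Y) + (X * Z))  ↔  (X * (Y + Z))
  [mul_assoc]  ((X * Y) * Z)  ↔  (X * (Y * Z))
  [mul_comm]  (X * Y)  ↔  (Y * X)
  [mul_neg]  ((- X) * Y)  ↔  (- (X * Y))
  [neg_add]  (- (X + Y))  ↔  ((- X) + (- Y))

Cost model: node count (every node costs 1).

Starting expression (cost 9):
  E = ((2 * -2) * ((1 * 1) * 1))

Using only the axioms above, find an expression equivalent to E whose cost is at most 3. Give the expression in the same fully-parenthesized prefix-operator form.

(2 * -2)   [cost 3]

1. [mul_one →] ((1 * 1) * 1)  →  (1 * 1);  E = ((2 * -2) * (1 * 1))
2. [mul_one →] (1 * 1)  →  1;  E = ((2 * -2) * 1)
3. [mul_one →] ((2 * -2) * 1)  →  (2 * -2);  cost 3 ≤ 3, done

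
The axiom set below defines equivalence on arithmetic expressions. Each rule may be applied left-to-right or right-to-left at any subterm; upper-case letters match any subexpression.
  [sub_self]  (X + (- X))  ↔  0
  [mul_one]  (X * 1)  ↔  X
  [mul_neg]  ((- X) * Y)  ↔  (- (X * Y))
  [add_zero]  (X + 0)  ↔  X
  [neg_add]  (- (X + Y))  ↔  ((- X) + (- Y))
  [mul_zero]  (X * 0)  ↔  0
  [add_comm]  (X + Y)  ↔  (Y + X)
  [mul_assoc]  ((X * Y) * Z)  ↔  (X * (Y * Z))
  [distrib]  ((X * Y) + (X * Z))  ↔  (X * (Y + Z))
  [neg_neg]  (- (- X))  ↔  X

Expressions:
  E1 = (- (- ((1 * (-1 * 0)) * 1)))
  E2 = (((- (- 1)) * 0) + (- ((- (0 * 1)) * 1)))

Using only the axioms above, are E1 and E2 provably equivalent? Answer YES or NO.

YES

step 1: neg_neg (→) rewrites (- (- ((1 * (-1 * 0)) * 1))) into ((1 * (-1 * 0)) * 1)
step 2: mul_one (→) rewrites ((1 * (-1 * 0)) * 1) into (1 * (-1 * 0))
step 3: mul_zero (→) rewrites (-1 * 0) into 0, now (1 * 0)
step 4: add_zero (←) rewrites (1 * 0) into ((1 * 0) + 0)
step 5: mul_one (←) rewrites 0 into (0 * 1), now ((1 * 0) + (0 * 1))
step 6: neg_neg (←) rewrites 1 into (- (- 1)), now (((- (- 1)) * 0) + (0 * 1))
step 7: neg_neg (←) rewrites (0 * 1) into (- (- (0 * 1))), now (((- (- 1)) * 0) + (- (- (0 * 1))))
step 8: mul_one (←) rewrites (- (0 * 1)) into ((- (0 * 1)) * 1), which is E2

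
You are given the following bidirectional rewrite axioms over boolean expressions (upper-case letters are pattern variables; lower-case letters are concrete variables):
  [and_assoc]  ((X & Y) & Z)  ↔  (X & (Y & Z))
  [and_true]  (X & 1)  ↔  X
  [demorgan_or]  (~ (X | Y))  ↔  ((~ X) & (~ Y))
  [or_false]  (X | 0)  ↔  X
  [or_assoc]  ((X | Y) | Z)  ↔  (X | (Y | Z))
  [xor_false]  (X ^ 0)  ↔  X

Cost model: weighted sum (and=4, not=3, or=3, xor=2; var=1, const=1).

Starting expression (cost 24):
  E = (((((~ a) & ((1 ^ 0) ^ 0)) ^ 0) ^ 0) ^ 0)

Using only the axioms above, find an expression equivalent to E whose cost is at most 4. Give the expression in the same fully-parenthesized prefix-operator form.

(~ a)   [cost 4]

step 1: xor_false (→) rewrites (1 ^ 0) into 1, now (((((~ a) & (1 ^ 0)) ^ 0) ^ 0) ^ 0)
step 2: xor_false (→) rewrites ((((~ a) & (1 ^ 0)) ^ 0) ^ 0) into (((~ a) & (1 ^ 0)) ^ 0), now ((((~ a) & (1 ^ 0)) ^ 0) ^ 0)
step 3: xor_false (→) rewrites (((~ a) & (1 ^ 0)) ^ 0) into ((~ a) & (1 ^ 0)), now (((~ a) & (1 ^ 0)) ^ 0)
step 4: xor_false (→) rewrites (1 ^ 0) into 1, now (((~ a) & 1) ^ 0)
step 5: xor_false (→) rewrites (((~ a) & 1) ^ 0) into ((~ a) & 1)
step 6: and_true (→) rewrites ((~ a) & 1) into (~ a), reaching cost 4 (bound 4)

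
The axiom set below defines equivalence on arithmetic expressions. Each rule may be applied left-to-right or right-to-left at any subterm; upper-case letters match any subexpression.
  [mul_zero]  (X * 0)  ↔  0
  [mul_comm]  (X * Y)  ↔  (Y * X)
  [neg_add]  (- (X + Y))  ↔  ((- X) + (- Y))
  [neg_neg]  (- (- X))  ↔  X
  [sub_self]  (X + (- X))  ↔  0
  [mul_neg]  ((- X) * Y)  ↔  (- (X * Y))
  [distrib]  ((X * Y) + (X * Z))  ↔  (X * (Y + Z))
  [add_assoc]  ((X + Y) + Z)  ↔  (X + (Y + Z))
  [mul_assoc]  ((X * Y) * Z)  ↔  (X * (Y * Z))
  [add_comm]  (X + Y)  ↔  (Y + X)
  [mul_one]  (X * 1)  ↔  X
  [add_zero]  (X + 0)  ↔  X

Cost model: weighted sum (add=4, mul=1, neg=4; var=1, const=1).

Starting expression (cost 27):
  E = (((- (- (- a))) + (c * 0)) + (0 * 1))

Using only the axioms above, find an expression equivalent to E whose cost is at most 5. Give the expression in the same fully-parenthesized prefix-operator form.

step 1: neg_neg (→) rewrites (- (- (- a))) into (- a), now (((- a) + (c * 0)) + (0 * 1))
step 2: mul_one (→) rewrites (0 * 1) into 0, now (((- a) + (c * 0)) + 0)
step 3: mul_zero (→) rewrites (c * 0) into 0, now (((- a) + 0) + 0)
step 4: add_zero (→) rewrites (((- a) + 0) + 0) into ((- a) + 0)
step 5: add_zero (→) rewrites ((- a) + 0) into (- a), reaching cost 5 (bound 5)

(- a)   [cost 5]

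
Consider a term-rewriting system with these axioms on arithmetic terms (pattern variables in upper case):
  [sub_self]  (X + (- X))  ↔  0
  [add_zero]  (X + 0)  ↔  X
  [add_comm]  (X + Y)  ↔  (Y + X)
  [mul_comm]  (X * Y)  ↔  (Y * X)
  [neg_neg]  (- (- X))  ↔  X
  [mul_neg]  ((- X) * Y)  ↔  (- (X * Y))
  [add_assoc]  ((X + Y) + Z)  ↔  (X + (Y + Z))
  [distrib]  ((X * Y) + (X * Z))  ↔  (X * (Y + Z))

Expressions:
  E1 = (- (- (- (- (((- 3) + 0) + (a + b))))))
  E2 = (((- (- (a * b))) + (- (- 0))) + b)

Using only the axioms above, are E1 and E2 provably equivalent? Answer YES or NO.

The axioms are sound identities: if E1 ↔* E2 then E1 and E2 evaluate identically under any assignment.
Under a=0, b=0: E1 evaluates to -3, E2 to 0. Distinct ⇒ no rewrite sequence connects them.

NO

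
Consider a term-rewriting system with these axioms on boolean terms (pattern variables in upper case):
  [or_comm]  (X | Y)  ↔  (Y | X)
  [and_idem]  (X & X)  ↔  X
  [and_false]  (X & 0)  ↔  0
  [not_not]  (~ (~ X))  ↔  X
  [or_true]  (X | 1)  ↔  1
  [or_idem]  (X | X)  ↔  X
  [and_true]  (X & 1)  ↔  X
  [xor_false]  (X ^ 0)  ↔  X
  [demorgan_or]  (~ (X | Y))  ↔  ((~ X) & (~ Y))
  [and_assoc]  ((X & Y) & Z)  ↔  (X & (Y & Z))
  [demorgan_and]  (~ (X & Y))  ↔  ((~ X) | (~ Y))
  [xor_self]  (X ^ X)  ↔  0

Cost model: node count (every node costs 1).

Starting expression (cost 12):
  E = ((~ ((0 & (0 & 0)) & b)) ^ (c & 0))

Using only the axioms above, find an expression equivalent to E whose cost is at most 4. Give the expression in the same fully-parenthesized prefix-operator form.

(~ (0 & b))   [cost 4]

1. [and_idem →] (0 & 0)  →  0;  E = ((~ ((0 & 0) & b)) ^ (c & 0))
2. [and_false →] (c & 0)  →  0;  E = ((~ ((0 & 0) & b)) ^ 0)
3. [xor_false →] ((~ ((0 & 0) & b)) ^ 0)  →  (~ ((0 & 0) & b))
4. [and_idem →] (0 & 0)  →  0;  cost 4 ≤ 4, done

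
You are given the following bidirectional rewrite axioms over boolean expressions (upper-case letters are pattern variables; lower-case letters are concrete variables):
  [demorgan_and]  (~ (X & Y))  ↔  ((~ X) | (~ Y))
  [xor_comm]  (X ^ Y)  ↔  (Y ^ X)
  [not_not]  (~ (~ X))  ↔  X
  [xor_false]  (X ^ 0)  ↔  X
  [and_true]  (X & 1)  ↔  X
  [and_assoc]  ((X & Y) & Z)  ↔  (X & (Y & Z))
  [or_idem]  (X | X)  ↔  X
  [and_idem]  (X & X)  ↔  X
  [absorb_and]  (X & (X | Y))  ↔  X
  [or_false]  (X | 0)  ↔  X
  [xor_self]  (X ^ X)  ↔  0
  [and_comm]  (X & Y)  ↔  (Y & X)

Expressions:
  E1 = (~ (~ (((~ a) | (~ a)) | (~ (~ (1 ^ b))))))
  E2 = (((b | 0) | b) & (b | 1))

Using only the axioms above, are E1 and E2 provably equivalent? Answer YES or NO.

NO

The axioms are sound identities: if E1 ↔* E2 then E1 and E2 evaluate identically under any assignment.
Under a=0, b=0: E1 evaluates to 1, E2 to 0. Distinct ⇒ no rewrite sequence connects them.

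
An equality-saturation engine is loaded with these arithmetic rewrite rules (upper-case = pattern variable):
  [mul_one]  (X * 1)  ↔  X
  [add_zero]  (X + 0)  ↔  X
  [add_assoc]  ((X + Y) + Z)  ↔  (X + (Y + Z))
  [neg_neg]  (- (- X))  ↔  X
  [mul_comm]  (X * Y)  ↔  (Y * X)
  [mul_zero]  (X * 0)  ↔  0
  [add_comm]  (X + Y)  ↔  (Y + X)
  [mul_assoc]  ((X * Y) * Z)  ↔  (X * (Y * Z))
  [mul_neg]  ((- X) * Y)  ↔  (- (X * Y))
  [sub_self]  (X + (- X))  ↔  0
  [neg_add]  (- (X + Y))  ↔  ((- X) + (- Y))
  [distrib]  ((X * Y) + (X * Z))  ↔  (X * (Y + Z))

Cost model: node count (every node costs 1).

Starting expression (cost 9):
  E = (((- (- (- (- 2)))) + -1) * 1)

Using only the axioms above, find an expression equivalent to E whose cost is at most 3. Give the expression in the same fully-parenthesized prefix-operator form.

(2 + -1)   [cost 3]

1. [neg_neg →] (- (- (- 2)))  →  (- 2);  E = (((- (- 2)) + -1) * 1)
2. [neg_neg →] (- (- 2))  →  2;  E = ((2 + -1) * 1)
3. [mul_one →] ((2 + -1) * 1)  →  (2 + -1);  cost 3 ≤ 3, done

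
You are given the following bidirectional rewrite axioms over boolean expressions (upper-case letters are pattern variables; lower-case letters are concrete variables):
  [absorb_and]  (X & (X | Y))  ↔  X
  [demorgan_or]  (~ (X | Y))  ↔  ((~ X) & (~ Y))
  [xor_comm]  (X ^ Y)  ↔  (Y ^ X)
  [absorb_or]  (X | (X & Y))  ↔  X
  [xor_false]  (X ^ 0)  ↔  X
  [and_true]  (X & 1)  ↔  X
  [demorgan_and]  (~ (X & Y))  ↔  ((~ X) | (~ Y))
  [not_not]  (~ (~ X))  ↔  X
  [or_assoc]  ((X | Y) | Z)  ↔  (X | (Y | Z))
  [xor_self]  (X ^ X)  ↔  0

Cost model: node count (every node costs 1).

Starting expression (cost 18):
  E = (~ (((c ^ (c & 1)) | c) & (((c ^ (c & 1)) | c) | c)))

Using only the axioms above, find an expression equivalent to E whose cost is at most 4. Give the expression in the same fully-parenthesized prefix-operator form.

1. [absorb_and →] (((c ^ (c & 1)) | c) & (((c ^ (c & 1)) | c) | c))  →  ((c ^ (c & 1)) | c);  E = (~ ((c ^ (c & 1)) | c))
2. [and_true →] (c & 1)  →  c;  E = (~ ((c ^ c) | c))
3. [xor_self →] (c ^ c)  →  0;  cost 4 ≤ 4, done

(~ (0 | c))   [cost 4]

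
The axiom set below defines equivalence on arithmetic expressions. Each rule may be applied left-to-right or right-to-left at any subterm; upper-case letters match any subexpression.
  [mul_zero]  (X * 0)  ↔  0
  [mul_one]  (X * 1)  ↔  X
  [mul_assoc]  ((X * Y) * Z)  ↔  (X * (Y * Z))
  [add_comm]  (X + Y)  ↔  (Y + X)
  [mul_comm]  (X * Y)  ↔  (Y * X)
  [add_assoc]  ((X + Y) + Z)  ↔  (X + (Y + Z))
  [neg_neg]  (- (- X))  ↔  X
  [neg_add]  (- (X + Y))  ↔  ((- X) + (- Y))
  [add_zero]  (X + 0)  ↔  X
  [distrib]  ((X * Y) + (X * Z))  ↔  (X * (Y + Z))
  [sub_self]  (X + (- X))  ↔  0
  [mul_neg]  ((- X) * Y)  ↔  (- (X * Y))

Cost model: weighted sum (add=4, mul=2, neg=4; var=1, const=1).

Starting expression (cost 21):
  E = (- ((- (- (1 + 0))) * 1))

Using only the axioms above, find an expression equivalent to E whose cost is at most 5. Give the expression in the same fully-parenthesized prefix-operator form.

1. [neg_neg →] (- (- (1 + 0)))  →  (1 + 0);  E = (- ((1 + 0) * 1))
2. [add_zero →] (1 + 0)  →  1;  E = (- (1 * 1))
3. [mul_one →] (1 * 1)  →  1;  cost 5 ≤ 5, done

(- 1)   [cost 5]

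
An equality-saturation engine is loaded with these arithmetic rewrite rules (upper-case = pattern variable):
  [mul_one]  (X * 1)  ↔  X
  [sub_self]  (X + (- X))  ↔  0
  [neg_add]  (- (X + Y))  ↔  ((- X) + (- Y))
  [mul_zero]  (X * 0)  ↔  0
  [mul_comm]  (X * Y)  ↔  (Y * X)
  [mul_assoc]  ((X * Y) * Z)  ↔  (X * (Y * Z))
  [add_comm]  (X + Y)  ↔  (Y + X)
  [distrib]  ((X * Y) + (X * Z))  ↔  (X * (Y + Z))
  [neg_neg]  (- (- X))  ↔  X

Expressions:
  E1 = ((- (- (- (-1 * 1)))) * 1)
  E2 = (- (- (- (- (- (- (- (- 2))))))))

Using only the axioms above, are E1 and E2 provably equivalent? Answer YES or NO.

NO

Every axiom is a valid identity, so a rewrite proof would force E1 and E2 to agree under every assignment.
At the empty assignment (no variables occur): E1 = 1 but E2 = 2; they differ, so no derivation exists.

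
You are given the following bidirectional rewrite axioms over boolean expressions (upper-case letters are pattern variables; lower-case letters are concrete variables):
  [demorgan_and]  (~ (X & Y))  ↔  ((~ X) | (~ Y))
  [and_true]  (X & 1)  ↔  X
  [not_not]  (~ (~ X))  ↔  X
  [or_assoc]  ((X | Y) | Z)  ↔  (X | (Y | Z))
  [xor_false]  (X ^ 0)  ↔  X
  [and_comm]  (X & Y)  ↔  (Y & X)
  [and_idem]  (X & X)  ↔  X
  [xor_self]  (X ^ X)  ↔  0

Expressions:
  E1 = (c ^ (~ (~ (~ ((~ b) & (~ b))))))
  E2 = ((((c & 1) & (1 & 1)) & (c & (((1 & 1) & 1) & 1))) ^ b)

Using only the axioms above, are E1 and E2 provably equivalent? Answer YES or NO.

1. [and_idem →] ((~ b) & (~ b))  →  (~ b);  E1 = (c ^ (~ (~ (~ (~ b)))))
2. [not_not →] (~ (~ (~ (~ b))))  →  (~ (~ b));  E1 = (c ^ (~ (~ b)))
3. [not_not →] (~ (~ b))  →  b;  E1 = (c ^ b)
4. [and_true ←] c  →  (c & 1);  E1 = ((c & 1) ^ b)
5. [and_idem ←] 1  →  (1 & 1);  E1 = ((c & (1 & 1)) ^ b)
6. [and_idem ←] (c & (1 & 1))  →  ((c & (1 & 1)) & (c & (1 & 1)));  E1 = (((c & (1 & 1)) & (c & (1 & 1))) ^ b)
7. [and_true ←] c  →  (c & 1);  E1 = ((((c & 1) & (1 & 1)) & (c & (1 & 1))) ^ b)
8. [and_true ←] (1 & 1)  →  ((1 & 1) & 1);  E1 = ((((c & 1) & (1 & 1)) & (c & ((1 & 1) & 1))) ^ b)
9. [and_true ←] 1  →  (1 & 1);  this is E2

YES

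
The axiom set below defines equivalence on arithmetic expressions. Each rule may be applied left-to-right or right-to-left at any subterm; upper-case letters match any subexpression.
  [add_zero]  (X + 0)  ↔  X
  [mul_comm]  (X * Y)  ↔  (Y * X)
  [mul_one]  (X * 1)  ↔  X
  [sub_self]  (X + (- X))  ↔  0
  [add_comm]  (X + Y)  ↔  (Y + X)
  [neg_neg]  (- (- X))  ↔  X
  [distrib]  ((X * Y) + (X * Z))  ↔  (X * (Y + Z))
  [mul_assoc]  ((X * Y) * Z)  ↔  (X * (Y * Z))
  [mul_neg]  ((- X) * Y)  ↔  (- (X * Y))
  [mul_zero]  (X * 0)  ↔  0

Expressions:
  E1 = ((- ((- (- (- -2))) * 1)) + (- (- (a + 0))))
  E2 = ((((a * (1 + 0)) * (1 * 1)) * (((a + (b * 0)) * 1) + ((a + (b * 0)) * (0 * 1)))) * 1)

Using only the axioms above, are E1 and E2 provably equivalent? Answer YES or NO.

All listed rules preserve value, hence provable equivalence implies equal values everywhere; look for a separating assignment.
a=0, b=0 gives E1 ↦ -2, E2 ↦ 0; values differ ⇒ not provably equivalent.

NO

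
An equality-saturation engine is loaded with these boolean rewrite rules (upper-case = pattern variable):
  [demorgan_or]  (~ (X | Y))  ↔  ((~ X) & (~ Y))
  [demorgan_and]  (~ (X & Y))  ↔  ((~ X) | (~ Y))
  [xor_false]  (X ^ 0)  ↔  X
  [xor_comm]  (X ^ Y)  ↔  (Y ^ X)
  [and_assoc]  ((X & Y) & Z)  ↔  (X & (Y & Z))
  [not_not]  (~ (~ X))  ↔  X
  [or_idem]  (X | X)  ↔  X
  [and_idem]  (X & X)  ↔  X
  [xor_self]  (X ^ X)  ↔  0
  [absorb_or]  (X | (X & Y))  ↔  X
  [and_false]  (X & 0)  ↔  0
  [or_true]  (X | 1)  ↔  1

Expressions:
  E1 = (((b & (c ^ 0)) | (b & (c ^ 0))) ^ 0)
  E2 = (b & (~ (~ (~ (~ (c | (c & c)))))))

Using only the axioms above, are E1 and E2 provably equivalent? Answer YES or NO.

step 1: or_idem (→) rewrites ((b & (c ^ 0)) | (b & (c ^ 0))) into (b & (c ^ 0)), now ((b & (c ^ 0)) ^ 0)
step 2: xor_false (→) rewrites ((b & (c ^ 0)) ^ 0) into (b & (c ^ 0))
step 3: xor_false (→) rewrites (c ^ 0) into c, now (b & c)
step 4: absorb_or (←) rewrites c into (c | (c & c)), now (b & (c | (c & c)))
step 5: not_not (←) rewrites (c | (c & c)) into (~ (~ (c | (c & c)))), now (b & (~ (~ (c | (c & c)))))
step 6: not_not (←) rewrites (~ (c | (c & c))) into (~ (~ (~ (c | (c & c))))), which is E2

YES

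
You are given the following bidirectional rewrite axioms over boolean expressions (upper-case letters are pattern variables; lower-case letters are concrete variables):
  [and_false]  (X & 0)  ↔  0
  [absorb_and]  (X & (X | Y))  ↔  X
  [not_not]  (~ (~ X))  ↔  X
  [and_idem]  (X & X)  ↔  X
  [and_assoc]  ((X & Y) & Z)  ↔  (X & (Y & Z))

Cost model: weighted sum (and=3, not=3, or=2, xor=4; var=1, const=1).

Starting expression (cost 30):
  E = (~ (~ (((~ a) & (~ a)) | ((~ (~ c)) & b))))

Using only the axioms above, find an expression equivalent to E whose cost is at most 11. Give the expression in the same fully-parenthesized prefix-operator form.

((~ a) | (c & b))   [cost 11]

step 1: not_not (→) rewrites (~ (~ (((~ a) & (~ a)) | ((~ (~ c)) & b)))) into (((~ a) & (~ a)) | ((~ (~ c)) & b))
step 2: not_not (→) rewrites (~ (~ c)) into c, now (((~ a) & (~ a)) | (c & b))
step 3: and_idem (→) rewrites ((~ a) & (~ a)) into (~ a), reaching cost 11 (bound 11)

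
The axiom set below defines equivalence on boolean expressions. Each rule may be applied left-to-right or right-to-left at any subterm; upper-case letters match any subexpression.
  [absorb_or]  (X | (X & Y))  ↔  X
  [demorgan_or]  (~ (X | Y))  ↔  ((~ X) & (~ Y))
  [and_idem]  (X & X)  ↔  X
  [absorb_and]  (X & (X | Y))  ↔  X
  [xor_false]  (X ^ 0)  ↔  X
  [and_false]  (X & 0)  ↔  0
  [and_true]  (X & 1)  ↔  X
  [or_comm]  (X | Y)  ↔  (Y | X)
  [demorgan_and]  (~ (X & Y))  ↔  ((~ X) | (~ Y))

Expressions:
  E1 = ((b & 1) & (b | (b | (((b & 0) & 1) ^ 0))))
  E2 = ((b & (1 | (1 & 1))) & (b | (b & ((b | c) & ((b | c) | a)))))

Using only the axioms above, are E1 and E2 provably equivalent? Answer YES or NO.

step 1: and_true (→) rewrites ((b & 0) & 1) into (b & 0), now ((b & 1) & (b | (b | ((b & 0) ^ 0))))
step 2: xor_false (→) rewrites ((b & 0) ^ 0) into (b & 0), now ((b & 1) & (b | (b | (b & 0))))
step 3: absorb_or (→) rewrites (b | (b & 0)) into b, now ((b & 1) & (b | b))
step 4: absorb_and (←) rewrites b into (b & (b | c)), now ((b & 1) & (b | (b & (b | c))))
step 5: absorb_or (←) rewrites 1 into (1 | (1 & 1)), now ((b & (1 | (1 & 1))) & (b | (b & (b | c))))
step 6: absorb_and (←) rewrites (b | c) into ((b | c) & ((b | c) | a)), which is E2

YES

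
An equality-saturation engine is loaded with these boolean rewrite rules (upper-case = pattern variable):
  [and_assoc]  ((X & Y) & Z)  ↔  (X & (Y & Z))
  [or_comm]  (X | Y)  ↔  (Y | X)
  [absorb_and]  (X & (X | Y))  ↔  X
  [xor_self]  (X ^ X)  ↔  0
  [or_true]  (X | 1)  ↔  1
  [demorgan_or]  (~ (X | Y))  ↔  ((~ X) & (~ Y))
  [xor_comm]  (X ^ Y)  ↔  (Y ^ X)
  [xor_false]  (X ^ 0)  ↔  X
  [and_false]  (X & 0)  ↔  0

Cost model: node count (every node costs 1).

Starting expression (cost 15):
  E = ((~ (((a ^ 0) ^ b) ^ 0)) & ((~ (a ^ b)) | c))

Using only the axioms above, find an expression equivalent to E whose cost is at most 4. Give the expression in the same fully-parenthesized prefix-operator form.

(1) (((a ^ 0) ^ b) ^ 0)  =[xor_false →]=  ((a ^ 0) ^ b)    ⊢ ((~ ((a ^ 0) ^ b)) & ((~ (a ^ b)) | c))
(2) (a ^ 0)  =[xor_false →]=  a    ⊢ ((~ (a ^ b)) & ((~ (a ^ b)) | c))
(3) ((~ (a ^ b)) & ((~ (a ^ b)) | c))  =[absorb_and →]=  (~ (a ^ b))    ⊢ cost 4, within 4

(~ (a ^ b))   [cost 4]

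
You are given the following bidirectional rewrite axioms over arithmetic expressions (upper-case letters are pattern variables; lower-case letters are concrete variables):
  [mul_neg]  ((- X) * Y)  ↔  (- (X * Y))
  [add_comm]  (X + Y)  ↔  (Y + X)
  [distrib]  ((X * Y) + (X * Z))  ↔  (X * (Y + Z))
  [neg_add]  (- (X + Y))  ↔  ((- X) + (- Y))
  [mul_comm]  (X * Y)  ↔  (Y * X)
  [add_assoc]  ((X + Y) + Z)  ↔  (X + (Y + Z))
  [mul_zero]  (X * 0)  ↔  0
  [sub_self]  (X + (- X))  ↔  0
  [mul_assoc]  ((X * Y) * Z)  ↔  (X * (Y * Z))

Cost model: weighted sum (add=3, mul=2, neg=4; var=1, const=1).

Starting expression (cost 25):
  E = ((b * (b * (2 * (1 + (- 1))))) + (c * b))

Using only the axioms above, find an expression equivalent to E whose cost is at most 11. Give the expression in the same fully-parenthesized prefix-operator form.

step 1: sub_self (→) rewrites (1 + (- 1)) into 0, now ((b * (b * (2 * 0))) + (c * b))
step 2: mul_zero (→) rewrites (2 * 0) into 0, now ((b * (b * 0)) + (c * b))
step 3: mul_comm (→) rewrites (c * b) into (b * c), now ((b * (b * 0)) + (b * c))
step 4: mul_zero (→) rewrites (b * 0) into 0, reaching cost 11 (bound 11)

((b * 0) + (b * c))   [cost 11]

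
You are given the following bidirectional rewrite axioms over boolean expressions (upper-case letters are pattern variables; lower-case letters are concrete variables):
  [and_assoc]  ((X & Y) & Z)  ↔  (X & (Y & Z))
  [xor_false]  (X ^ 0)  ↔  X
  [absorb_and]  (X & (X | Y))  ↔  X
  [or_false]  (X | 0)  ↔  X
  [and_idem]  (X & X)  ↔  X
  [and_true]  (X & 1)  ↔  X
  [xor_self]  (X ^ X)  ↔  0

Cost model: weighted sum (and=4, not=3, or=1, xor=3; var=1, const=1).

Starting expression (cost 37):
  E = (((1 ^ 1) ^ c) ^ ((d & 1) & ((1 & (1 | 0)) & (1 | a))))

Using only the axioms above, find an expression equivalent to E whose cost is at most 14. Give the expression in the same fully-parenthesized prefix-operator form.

1. [absorb_and →] (1 & (1 | 0))  →  1;  E = (((1 ^ 1) ^ c) ^ ((d & 1) & (1 & (1 | a))))
2. [absorb_and →] (1 & (1 | a))  →  1;  E = (((1 ^ 1) ^ c) ^ ((d & 1) & 1))
3. [xor_self →] (1 ^ 1)  →  0;  E = ((0 ^ c) ^ ((d & 1) & 1))
4. [and_true →] ((d & 1) & 1)  →  (d & 1);  cost 14 ≤ 14, done

((0 ^ c) ^ (d & 1))   [cost 14]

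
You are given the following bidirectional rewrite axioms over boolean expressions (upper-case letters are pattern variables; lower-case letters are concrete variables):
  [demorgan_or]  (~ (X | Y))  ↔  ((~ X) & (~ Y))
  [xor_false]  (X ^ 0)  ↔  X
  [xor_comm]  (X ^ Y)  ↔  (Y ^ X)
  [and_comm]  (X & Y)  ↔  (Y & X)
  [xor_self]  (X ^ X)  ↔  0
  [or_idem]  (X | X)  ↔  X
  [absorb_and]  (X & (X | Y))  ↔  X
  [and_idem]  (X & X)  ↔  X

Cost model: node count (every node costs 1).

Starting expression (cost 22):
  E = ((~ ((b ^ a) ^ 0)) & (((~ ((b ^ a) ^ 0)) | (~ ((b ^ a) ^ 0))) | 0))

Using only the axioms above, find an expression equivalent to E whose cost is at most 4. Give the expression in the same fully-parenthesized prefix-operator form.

(~ (b ^ a))   [cost 4]

step 1: or_idem (→) rewrites ((~ ((b ^ a) ^ 0)) | (~ ((b ^ a) ^ 0))) into (~ ((b ^ a) ^ 0)), now ((~ ((b ^ a) ^ 0)) & ((~ ((b ^ a) ^ 0)) | 0))
step 2: absorb_and (→) rewrites ((~ ((b ^ a) ^ 0)) & ((~ ((b ^ a) ^ 0)) | 0)) into (~ ((b ^ a) ^ 0))
step 3: xor_false (→) rewrites ((b ^ a) ^ 0) into (b ^ a), reaching cost 4 (bound 4)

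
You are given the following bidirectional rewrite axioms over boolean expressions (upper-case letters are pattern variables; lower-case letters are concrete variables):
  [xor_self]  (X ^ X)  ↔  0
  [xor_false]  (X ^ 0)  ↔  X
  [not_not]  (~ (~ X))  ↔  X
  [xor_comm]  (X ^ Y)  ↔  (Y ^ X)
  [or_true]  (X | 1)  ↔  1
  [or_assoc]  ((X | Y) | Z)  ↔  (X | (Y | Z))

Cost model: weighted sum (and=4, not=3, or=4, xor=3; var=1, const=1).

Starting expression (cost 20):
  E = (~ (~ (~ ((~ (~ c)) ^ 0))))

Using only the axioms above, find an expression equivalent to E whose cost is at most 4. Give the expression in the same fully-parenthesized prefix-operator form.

(1) ((~ (~ c)) ^ 0)  =[xor_false →]=  (~ (~ c))    ⊢ (~ (~ (~ (~ (~ c)))))
(2) (~ (~ (~ c)))  =[not_not →]=  (~ c)    ⊢ (~ (~ (~ c)))
(3) (~ (~ c))  =[not_not →]=  c    ⊢ cost 4, within 4

(~ c)   [cost 4]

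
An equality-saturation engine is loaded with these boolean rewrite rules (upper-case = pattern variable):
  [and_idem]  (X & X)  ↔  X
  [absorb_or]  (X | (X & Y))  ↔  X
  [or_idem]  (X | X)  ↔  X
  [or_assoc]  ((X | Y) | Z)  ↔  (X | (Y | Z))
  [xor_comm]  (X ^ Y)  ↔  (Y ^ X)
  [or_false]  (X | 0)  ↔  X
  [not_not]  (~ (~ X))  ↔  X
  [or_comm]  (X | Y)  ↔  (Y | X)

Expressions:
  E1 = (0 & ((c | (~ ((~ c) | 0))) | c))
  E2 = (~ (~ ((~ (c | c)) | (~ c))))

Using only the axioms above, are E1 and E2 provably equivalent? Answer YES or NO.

NO

Every axiom is a valid identity, so a rewrite proof would force E1 and E2 to agree under every assignment.
At c=0: E1 = 0 but E2 = 1; they differ, so no derivation exists.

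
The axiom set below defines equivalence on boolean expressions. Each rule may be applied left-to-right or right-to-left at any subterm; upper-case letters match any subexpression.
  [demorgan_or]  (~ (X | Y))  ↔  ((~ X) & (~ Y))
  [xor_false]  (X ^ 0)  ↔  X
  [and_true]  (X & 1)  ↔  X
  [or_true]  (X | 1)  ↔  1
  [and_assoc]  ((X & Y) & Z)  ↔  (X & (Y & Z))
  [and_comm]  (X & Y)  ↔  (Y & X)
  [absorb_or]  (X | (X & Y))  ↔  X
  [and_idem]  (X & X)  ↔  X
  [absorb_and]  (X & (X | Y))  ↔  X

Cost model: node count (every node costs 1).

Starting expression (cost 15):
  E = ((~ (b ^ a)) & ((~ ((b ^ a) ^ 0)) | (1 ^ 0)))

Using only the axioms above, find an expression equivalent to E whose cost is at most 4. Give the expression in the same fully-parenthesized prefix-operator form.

(~ (b ^ a))   [cost 4]

(1) ((b ^ a) ^ 0)  =[xor_false →]=  (b ^ a)    ⊢ ((~ (b ^ a)) & ((~ (b ^ a)) | (1 ^ 0)))
(2) (1 ^ 0)  =[xor_false →]=  1    ⊢ ((~ (b ^ a)) & ((~ (b ^ a)) | 1))
(3) ((~ (b ^ a)) & ((~ (b ^ a)) | 1))  =[absorb_and →]=  (~ (b ^ a))    ⊢ cost 4, within 4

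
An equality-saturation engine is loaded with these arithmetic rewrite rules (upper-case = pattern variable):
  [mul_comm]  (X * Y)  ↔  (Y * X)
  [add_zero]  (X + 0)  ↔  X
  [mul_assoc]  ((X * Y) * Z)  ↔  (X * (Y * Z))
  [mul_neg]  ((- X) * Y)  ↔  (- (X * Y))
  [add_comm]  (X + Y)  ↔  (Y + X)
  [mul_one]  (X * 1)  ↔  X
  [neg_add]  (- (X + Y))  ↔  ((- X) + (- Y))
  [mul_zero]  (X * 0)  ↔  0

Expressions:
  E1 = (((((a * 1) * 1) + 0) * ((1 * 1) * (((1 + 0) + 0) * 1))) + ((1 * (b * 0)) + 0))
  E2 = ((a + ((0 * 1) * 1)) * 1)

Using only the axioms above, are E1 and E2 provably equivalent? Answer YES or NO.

YES

1. [add_zero →] ((1 + 0) + 0)  →  (1 + 0);  E1 = (((((a * 1) * 1) + 0) * ((1 * 1) * ((1 + 0) * 1))) + ((1 * (b * 0)) + 0))
2. [mul_one →] ((1 + 0) * 1)  →  (1 + 0);  E1 = (((((a * 1) * 1) + 0) * ((1 * 1) * (1 + 0))) + ((1 * (b * 0)) + 0))
3. [mul_one →] (1 * 1)  →  1;  E1 = (((((a * 1) * 1) + 0) * (1 * (1 + 0))) + ((1 * (b * 0)) + 0))
4. [add_zero →] (1 + 0)  →  1;  E1 = (((((a * 1) * 1) + 0) * (1 * 1)) + ((1 * (b * 0)) + 0))
5. [mul_one →] ((a * 1) * 1)  →  (a * 1);  E1 = ((((a * 1) + 0) * (1 * 1)) + ((1 * (b * 0)) + 0))
6. [mul_comm →] (1 * (b * 0))  →  ((b * 0) * 1);  E1 = ((((a * 1) + 0) * (1 * 1)) + (((b * 0) * 1) + 0))
7. [mul_one →] ((b * 0) * 1)  →  (b * 0);  E1 = ((((a * 1) + 0) * (1 * 1)) + ((b * 0) + 0))
8. [add_zero →] ((b * 0) + 0)  →  (b * 0);  E1 = ((((a * 1) + 0) * (1 * 1)) + (b * 0))
9. [mul_one →] (1 * 1)  →  1;  E1 = ((((a * 1) + 0) * 1) + (b * 0))
10. [mul_zero →] (b * 0)  →  0;  E1 = ((((a * 1) + 0) * 1) + 0)
11. [add_zero →] ((a * 1) + 0)  →  (a * 1);  E1 = (((a * 1) * 1) + 0)
12. [mul_one →] (a * 1)  →  a;  E1 = ((a * 1) + 0)
13. [mul_one →] (a * 1)  →  a;  E1 = (a + 0)
14. [mul_one ←] 0  →  (0 * 1);  E1 = (a + (0 * 1))
15. [mul_one ←] (a + (0 * 1))  →  ((a + (0 * 1)) * 1)
16. [mul_one ←] (0 * 1)  →  ((0 * 1) * 1);  this is E2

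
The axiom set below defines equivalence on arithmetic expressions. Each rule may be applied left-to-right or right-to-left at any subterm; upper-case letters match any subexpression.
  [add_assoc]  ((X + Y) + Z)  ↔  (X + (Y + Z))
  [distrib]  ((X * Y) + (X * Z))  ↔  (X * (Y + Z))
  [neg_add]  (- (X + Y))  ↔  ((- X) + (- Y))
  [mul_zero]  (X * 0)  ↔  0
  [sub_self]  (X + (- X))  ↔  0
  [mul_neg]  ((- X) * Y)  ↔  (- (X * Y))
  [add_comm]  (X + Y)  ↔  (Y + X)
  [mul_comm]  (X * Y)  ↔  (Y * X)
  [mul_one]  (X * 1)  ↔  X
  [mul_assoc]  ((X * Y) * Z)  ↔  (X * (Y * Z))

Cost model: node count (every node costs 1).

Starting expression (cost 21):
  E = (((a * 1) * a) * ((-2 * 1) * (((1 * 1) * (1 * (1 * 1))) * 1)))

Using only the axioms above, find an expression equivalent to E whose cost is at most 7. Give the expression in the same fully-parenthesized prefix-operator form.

((a * a) * (-2 * 1))   [cost 7]

(1) (1 * 1)  =[mul_one →]=  1    ⊢ (((a * 1) * a) * ((-2 * 1) * (((1 * 1) * (1 * 1)) * 1)))
(2) (((1 * 1) * (1 * 1)) * 1)  =[mul_one →]=  ((1 * 1) * (1 * 1))    ⊢ (((a * 1) * a) * ((-2 * 1) * ((1 * 1) * (1 * 1))))
(3) (1 * 1)  =[mul_one →]=  1    ⊢ (((a * 1) * a) * ((-2 * 1) * (1 * (1 * 1))))
(4) (1 * 1)  =[mul_one →]=  1    ⊢ (((a * 1) * a) * ((-2 * 1) * (1 * 1)))
(5) (a * 1)  =[mul_one →]=  a    ⊢ ((a * a) * ((-2 * 1) * (1 * 1)))
(6) (-2 * 1)  =[mul_one →]=  -2    ⊢ ((a * a) * (-2 * (1 * 1)))
(7) (1 * 1)  =[mul_one →]=  1    ⊢ cost 7, within 7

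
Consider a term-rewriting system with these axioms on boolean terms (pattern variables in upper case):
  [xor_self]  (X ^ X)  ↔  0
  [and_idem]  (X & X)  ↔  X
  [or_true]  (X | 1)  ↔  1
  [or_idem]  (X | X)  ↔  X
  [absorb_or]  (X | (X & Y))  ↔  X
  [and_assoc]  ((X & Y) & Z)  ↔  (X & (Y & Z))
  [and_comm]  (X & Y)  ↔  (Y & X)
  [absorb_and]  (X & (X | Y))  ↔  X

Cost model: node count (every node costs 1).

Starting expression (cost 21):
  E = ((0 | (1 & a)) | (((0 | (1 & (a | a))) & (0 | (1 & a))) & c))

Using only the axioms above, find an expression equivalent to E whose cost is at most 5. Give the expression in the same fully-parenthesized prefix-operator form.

(0 | (1 & a))   [cost 5]

1. [or_idem →] (a | a)  →  a;  E = ((0 | (1 & a)) | (((0 | (1 & a)) & (0 | (1 & a))) & c))
2. [and_idem →] ((0 | (1 & a)) & (0 | (1 & a)))  →  (0 | (1 & a));  E = ((0 | (1 & a)) | ((0 | (1 & a)) & c))
3. [absorb_or →] ((0 | (1 & a)) | ((0 | (1 & a)) & c))  →  (0 | (1 & a));  cost 5 ≤ 5, done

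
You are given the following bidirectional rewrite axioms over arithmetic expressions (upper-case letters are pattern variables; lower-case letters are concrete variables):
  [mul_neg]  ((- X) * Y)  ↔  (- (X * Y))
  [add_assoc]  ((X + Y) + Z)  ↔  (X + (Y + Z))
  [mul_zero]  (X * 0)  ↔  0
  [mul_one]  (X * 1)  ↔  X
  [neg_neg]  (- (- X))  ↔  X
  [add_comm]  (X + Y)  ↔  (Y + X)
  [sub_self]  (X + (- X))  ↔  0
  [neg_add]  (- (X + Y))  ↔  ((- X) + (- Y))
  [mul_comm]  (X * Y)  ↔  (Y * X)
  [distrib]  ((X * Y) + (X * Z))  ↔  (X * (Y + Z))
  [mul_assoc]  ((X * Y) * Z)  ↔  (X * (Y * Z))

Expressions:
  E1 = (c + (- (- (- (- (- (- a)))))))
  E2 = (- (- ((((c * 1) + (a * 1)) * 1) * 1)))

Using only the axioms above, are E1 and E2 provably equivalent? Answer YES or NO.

(1) (- (- a))  =[neg_neg →]=  a    ⊢ (c + (- (- (- (- a)))))
(2) (- (- (- (- a))))  =[neg_neg →]=  (- (- a))    ⊢ (c + (- (- a)))
(3) (- (- a))  =[neg_neg →]=  a    ⊢ (c + a)
(4) (c + a)  =[mul_one ←]=  ((c + a) * 1)
(5) c  =[mul_one ←]=  (c * 1)    ⊢ (((c * 1) + a) * 1)
(6) (((c * 1) + a) * 1)  =[neg_neg ←]=  (- (- (((c * 1) + a) * 1)))
(7) a  =[mul_one ←]=  (a * 1)    ⊢ (- (- (((c * 1) + (a * 1)) * 1)))
(8) (((c * 1) + (a * 1)) * 1)  =[mul_one ←]=  ((((c * 1) + (a * 1)) * 1) * 1)    ⊢ E2

YES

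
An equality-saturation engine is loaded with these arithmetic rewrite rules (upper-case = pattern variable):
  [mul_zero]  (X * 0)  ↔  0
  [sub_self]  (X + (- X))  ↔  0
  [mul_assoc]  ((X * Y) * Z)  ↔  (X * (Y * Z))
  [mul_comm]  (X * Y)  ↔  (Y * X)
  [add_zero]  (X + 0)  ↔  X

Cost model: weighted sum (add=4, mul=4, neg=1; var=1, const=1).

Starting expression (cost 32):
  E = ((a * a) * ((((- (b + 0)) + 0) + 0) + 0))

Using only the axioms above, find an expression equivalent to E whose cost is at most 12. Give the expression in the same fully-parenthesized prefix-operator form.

((a * a) * (- b))   [cost 12]

(1) (b + 0)  =[add_zero →]=  b    ⊢ ((a * a) * ((((- b) + 0) + 0) + 0))
(2) (((- b) + 0) + 0)  =[add_zero →]=  ((- b) + 0)    ⊢ ((a * a) * (((- b) + 0) + 0))
(3) (((- b) + 0) + 0)  =[add_zero →]=  ((- b) + 0)    ⊢ ((a * a) * ((- b) + 0))
(4) ((- b) + 0)  =[add_zero →]=  (- b)    ⊢ cost 12, within 12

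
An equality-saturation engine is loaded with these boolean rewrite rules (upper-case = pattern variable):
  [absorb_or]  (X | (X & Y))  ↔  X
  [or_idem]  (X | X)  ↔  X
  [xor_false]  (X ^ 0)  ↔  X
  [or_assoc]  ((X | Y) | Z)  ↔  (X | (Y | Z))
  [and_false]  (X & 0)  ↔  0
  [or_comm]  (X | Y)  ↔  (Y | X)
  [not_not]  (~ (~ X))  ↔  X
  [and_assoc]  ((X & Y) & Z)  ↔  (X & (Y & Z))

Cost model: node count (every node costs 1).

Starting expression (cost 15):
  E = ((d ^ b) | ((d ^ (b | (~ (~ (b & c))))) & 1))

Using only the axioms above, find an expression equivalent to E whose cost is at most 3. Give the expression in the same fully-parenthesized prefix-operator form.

(d ^ b)   [cost 3]

step 1: not_not (→) rewrites (~ (~ (b & c))) into (b & c), now ((d ^ b) | ((d ^ (b | (b & c))) & 1))
step 2: absorb_or (→) rewrites (b | (b & c)) into b, now ((d ^ b) | ((d ^ b) & 1))
step 3: absorb_or (→) rewrites ((d ^ b) | ((d ^ b) & 1)) into (d ^ b), reaching cost 3 (bound 3)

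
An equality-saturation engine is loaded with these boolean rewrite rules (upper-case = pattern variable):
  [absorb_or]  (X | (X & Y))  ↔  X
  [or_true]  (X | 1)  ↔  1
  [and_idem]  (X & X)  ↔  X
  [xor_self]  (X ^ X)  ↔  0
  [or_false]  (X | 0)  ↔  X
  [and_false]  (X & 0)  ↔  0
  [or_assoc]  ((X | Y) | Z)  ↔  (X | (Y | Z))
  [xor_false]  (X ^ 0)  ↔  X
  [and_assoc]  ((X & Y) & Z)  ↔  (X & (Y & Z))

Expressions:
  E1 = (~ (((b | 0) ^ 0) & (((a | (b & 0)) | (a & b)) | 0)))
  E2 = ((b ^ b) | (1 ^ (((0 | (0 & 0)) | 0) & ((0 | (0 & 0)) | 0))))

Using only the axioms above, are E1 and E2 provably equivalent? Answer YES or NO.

The axioms are sound identities: if E1 ↔* E2 then E1 and E2 evaluate identically under any assignment.
Under a=1, b=1: E1 evaluates to 0, E2 to 1. Distinct ⇒ no rewrite sequence connects them.

NO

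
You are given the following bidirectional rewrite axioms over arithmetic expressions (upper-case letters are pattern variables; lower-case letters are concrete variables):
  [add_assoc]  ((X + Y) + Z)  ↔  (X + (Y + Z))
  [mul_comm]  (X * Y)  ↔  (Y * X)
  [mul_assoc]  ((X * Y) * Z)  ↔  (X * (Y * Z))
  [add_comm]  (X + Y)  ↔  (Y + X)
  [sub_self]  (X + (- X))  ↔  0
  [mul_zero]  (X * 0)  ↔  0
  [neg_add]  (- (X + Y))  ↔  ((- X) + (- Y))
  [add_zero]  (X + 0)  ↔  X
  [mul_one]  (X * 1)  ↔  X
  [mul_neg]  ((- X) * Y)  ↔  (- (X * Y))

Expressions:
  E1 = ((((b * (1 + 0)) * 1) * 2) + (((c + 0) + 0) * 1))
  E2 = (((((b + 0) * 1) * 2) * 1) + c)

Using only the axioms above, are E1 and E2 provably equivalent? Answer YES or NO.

YES

(1) (1 + 0)  =[add_zero →]=  1    ⊢ ((((b * 1) * 1) * 2) + (((c + 0) + 0) * 1))
(2) (b * 1)  =[mul_one →]=  b    ⊢ (((b * 1) * 2) + (((c + 0) + 0) * 1))
(3) (c + 0)  =[add_zero →]=  c    ⊢ (((b * 1) * 2) + ((c + 0) * 1))
(4) (c + 0)  =[add_zero →]=  c    ⊢ (((b * 1) * 2) + (c * 1))
(5) (c * 1)  =[mul_one →]=  c    ⊢ (((b * 1) * 2) + c)
(6) ((b * 1) * 2)  =[mul_one ←]=  (((b * 1) * 2) * 1)    ⊢ ((((b * 1) * 2) * 1) + c)
(7) b  =[add_zero ←]=  (b + 0)    ⊢ E2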